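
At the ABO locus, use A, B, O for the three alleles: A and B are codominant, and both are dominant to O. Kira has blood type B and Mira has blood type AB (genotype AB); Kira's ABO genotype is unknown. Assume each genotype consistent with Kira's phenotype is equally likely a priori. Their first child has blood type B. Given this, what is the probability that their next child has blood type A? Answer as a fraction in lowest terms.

1/8

Possible genotypes: Kira ∈ {BB, BO}; Mira ∈ {AB}.
Weight each parental genotype pair by prior × P(type-B child):
  BB × AB: posterior weight 1/2; P(next child type A) = 0.
  BO × AB: posterior weight 1/2; P(next child type A) = 1/4.
Weighted sum = 1/8.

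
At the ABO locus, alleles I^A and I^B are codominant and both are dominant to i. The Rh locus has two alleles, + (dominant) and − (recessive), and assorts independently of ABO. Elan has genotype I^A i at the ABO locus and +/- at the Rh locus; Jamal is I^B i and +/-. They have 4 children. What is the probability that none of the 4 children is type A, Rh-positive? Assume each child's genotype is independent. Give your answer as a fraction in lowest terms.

28561/65536

ABO cross I^A i × I^B i → 1/4 O, 1/4 A, 1/4 B, 1/4 AB.
Rh cross +/- × +/- → 3/4 Rh+, 1/4 Rh-; so P(type A, Rh-positive) = 1/4 × 3/4 = 3/16 per child.
P(not type A, Rh-positive) = 13/16 for one child; (13/16)^4 = 28561/65536.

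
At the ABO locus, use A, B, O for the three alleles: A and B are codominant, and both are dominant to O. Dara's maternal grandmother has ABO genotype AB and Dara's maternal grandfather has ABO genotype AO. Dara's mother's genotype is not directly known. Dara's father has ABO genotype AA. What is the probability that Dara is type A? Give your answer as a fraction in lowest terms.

Dara's mother's ABO genotype from AB × AO: 1/4 AA, 1/4 AB, 1/4 AO, 1/4 BO.
Crossing each possibility with the father AA and summing P(type A): 1/4·1 + 1/4·1/2 + 1/4·1 + 1/4·1/2 = 3/4.

3/4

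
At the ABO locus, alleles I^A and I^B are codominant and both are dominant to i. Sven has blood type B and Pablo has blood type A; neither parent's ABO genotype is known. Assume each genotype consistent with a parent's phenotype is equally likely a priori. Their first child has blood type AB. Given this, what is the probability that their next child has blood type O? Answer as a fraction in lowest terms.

Possible genotypes: Sven ∈ {I^B I^B, I^B i}; Pablo ∈ {I^A I^A, I^A i}.
Weight each parental genotype pair by prior × P(type-AB child):
  I^B I^B × I^A I^A: posterior weight 4/9; P(next child type O) = 0.
  I^B I^B × I^A i: posterior weight 2/9; P(next child type O) = 0.
  I^B i × I^A I^A: posterior weight 2/9; P(next child type O) = 0.
  I^B i × I^A i: posterior weight 1/9; P(next child type O) = 1/4.
Weighted sum = 1/36.

1/36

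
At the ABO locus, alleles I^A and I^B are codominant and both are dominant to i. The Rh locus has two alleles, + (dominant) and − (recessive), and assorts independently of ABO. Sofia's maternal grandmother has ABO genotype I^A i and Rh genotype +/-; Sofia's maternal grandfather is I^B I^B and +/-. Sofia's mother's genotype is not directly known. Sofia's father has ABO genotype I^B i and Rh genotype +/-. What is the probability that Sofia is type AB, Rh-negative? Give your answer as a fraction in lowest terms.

Sofia's mother's ABO genotype from I^A i × I^B I^B: 1/2 I^A I^B, 1/2 I^B i.
Crossing each possibility with the father I^B i and summing P(type AB): 1/2·1/4 + 1/2·0 = 1/8.
Similarly for Rh via the mother's Rh distribution: P(Rh-) = 1/4.
Independent loci: 1/8 × 1/4 = 1/32.

1/32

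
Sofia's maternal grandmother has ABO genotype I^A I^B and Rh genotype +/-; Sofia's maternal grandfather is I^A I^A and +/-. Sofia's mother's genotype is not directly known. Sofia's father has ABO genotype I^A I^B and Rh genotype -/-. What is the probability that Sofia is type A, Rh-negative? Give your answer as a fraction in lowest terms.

Sofia's mother's ABO genotype from I^A I^B × I^A I^A: 1/2 I^A I^A, 1/2 I^A I^B.
Crossing each possibility with the father I^A I^B and summing P(type A): 1/2·1/2 + 1/2·1/4 = 3/8.
Similarly for Rh via the mother's Rh distribution: P(Rh-) = 1/2.
Independent loci: 3/8 × 1/2 = 3/16.

3/16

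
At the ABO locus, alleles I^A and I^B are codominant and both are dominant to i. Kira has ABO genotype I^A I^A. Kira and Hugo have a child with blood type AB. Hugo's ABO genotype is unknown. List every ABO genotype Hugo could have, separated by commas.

I^A I^B, I^B I^B, I^B i

For each candidate genotype of Hugo, check whether crossing it with I^A I^A can produce every observed child phenotype.
  I^A I^A → possible child types {A} ✗
  I^A I^B → possible child types {A, AB} ✓
  I^A i → possible child types {A} ✗
  I^B I^B → possible child types {AB} ✓
  I^B i → possible child types {A, AB} ✓
  i i → possible child types {A} ✗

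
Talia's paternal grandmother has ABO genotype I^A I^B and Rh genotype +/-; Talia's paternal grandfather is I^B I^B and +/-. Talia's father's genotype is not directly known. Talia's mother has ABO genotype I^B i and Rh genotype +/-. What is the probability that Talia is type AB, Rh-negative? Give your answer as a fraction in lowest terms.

Talia's father's ABO genotype from I^A I^B × I^B I^B: 1/2 I^A I^B, 1/2 I^B I^B.
Crossing each possibility with the mother I^B i and summing P(type AB): 1/2·1/4 + 1/2·0 = 1/8.
Similarly for Rh via the father's Rh distribution: P(Rh-) = 1/4.
Independent loci: 1/8 × 1/4 = 1/32.

1/32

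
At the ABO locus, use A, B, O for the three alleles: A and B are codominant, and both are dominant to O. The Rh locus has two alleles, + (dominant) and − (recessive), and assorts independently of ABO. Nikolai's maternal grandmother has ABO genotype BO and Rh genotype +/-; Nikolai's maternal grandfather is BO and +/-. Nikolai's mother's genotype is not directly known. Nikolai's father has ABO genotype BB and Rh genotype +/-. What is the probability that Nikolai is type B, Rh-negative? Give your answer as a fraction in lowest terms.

Nikolai's mother's ABO genotype from BO × BO: 1/4 BB, 1/2 BO, 1/4 OO.
Crossing each possibility with the father BB and summing P(type B): 1/4·1 + 1/2·1 + 1/4·1 = 1.
Similarly for Rh via the mother's Rh distribution: P(Rh-) = 1/4.
Independent loci: 1 × 1/4 = 1/4.

1/4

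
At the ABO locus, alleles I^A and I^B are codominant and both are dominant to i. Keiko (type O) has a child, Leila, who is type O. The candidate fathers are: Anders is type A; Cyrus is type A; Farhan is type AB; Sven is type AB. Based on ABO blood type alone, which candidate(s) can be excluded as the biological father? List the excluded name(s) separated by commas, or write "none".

Farhan, Sven

A candidate is excluded only if no genotype consistent with his phenotype could produce a type O child with a type O mother.
Farhan (type AB): no genotype consistent with that phenotype can produce a type-O child with a type-O mother.
Sven (type AB): no genotype consistent with that phenotype can produce a type-O child with a type-O mother.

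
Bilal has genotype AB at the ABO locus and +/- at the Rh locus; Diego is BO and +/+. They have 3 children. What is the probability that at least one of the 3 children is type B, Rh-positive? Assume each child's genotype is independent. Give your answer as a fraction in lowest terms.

7/8

ABO cross AB × BO → 1/4 A, 1/2 B, 1/4 AB.
Rh cross +/- × +/+ → 1 Rh+; so P(type B, Rh-positive) = 1/2 × 1 = 1/2 per child.
P(none) = (1/2)^3 = 1/8; P(at least one) = 1 − 1/8 = 7/8.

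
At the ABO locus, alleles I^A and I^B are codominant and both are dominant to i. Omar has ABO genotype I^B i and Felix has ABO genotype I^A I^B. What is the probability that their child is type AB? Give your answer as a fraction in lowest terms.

ABO cross I^B i × I^A I^B → offspring phenotypes: 1/4 A, 1/2 B, 1/4 AB.
So P(type AB) = 1/4.

1/4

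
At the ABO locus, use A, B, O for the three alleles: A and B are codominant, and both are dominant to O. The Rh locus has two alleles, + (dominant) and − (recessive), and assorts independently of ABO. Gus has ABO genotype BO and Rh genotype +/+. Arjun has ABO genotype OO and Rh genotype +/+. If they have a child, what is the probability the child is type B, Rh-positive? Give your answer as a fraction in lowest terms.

ABO cross BO × OO → offspring phenotypes: 1/2 O, 1/2 B.
Rh cross +/+ × +/+ → 1 Rh+.
Independent loci: P(type B, Rh-positive) = 1/2 × 1 = 1/2.

1/2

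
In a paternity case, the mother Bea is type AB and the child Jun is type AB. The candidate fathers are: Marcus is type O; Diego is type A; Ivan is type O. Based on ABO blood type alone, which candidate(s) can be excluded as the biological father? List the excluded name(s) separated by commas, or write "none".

Marcus, Ivan

A candidate is excluded only if no genotype consistent with his phenotype could produce a type AB child with a type AB mother.
Marcus (type O): no genotype consistent with that phenotype can produce a type-AB child with a type-AB mother.
Ivan (type O): no genotype consistent with that phenotype can produce a type-AB child with a type-AB mother.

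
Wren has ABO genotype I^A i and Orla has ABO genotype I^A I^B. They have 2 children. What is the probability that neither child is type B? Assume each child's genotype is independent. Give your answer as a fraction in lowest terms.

ABO cross I^A i × I^A I^B → 1/2 A, 1/4 B, 1/4 AB.
So P(type B) = 1/4 per child.
P(not type B) = 3/4 for one child; (3/4)^2 = 9/16.

9/16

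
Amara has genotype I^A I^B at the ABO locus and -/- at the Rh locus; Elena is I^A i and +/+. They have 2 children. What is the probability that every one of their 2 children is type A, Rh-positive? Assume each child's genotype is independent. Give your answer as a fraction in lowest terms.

1/4

ABO cross I^A I^B × I^A i → 1/2 A, 1/4 B, 1/4 AB.
Rh cross -/- × +/+ → 1 Rh+; so P(type A, Rh-positive) = 1/2 × 1 = 1/2 per child.
All 2 independent: (1/2)^2 = 1/4.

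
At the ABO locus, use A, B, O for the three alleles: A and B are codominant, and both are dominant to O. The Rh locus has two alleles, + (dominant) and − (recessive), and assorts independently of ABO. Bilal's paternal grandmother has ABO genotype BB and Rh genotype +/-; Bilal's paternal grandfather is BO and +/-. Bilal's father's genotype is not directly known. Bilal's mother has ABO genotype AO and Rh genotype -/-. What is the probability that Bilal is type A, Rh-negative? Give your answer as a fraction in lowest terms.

1/16

Bilal's father's ABO genotype from BB × BO: 1/2 BB, 1/2 BO.
Crossing each possibility with the mother AO and summing P(type A): 1/2·0 + 1/2·1/4 = 1/8.
Similarly for Rh via the father's Rh distribution: P(Rh-) = 1/2.
Independent loci: 1/8 × 1/2 = 1/16.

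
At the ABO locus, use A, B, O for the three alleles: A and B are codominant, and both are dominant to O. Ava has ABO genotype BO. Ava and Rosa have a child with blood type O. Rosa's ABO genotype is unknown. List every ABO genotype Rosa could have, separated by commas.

For each candidate genotype of Rosa, check whether crossing it with BO can produce every observed child phenotype.
  AA → possible child types {A, AB} ✗
  AB → possible child types {A, B, AB} ✗
  AO → possible child types {O, A, B, AB} ✓
  BB → possible child types {B} ✗
  BO → possible child types {O, B} ✓
  OO → possible child types {O, B} ✓

AO, BO, OO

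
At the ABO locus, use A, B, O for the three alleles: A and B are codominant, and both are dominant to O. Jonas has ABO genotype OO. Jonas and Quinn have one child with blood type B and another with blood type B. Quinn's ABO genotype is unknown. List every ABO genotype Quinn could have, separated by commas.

AB, BB, BO

For each candidate genotype of Quinn, check whether crossing it with OO can produce every observed child phenotype.
  AA → possible child types {A} ✗
  AB → possible child types {A, B} ✓
  AO → possible child types {O, A} ✗
  BB → possible child types {B} ✓
  BO → possible child types {O, B} ✓
  OO → possible child types {O} ✗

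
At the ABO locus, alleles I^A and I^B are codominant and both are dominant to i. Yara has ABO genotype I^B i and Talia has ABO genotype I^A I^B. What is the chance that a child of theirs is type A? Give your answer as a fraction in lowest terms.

ABO cross I^B i × I^A I^B → offspring phenotypes: 1/4 A, 1/2 B, 1/4 AB.
So P(type A) = 1/4.

1/4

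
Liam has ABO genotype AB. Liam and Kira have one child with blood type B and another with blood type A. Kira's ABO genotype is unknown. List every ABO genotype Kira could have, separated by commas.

For each candidate genotype of Kira, check whether crossing it with AB can produce every observed child phenotype.
  AA → possible child types {A, AB} ✗
  AB → possible child types {A, B, AB} ✓
  AO → possible child types {A, B, AB} ✓
  BB → possible child types {B, AB} ✗
  BO → possible child types {A, B, AB} ✓
  OO → possible child types {A, B} ✓

AB, AO, BO, OO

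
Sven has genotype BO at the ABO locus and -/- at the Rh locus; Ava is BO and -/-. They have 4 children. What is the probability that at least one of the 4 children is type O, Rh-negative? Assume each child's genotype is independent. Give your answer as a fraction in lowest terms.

175/256

ABO cross BO × BO → 1/4 O, 3/4 B.
Rh cross -/- × -/- → 1 Rh-; so P(type O, Rh-negative) = 1/4 × 1 = 1/4 per child.
P(none) = (3/4)^4 = 81/256; P(at least one) = 1 − 81/256 = 175/256.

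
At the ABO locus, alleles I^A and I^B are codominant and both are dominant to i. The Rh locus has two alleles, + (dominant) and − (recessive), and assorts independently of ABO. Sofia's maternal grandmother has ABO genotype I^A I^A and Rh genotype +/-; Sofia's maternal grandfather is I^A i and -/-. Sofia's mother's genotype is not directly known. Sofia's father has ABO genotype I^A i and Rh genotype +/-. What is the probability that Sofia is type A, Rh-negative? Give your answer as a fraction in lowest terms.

Sofia's mother's ABO genotype from I^A I^A × I^A i: 1/2 I^A I^A, 1/2 I^A i.
Crossing each possibility with the father I^A i and summing P(type A): 1/2·1 + 1/2·3/4 = 7/8.
Similarly for Rh via the mother's Rh distribution: P(Rh-) = 3/8.
Independent loci: 7/8 × 3/8 = 21/64.

21/64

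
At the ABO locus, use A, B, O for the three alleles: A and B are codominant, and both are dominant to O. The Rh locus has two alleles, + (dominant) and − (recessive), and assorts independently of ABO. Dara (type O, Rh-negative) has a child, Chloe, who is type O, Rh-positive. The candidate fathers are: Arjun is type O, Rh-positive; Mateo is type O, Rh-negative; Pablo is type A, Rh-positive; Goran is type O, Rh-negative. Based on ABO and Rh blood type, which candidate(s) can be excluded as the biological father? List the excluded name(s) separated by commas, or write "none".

A candidate is excluded only if no genotype consistent with his phenotype could produce a type O, Rh-positive child with a type O, Rh-negative mother.
Mateo (type O, Rh-): no genotype consistent with that phenotype can produce a type-O Rh+ child with a type-O mother.
Goran (type O, Rh-): no genotype consistent with that phenotype can produce a type-O Rh+ child with a type-O mother.

Mateo, Goran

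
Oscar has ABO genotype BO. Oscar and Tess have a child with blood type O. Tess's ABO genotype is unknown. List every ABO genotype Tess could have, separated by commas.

For each candidate genotype of Tess, check whether crossing it with BO can produce every observed child phenotype.
  AA → possible child types {A, AB} ✗
  AB → possible child types {A, B, AB} ✗
  AO → possible child types {O, A, B, AB} ✓
  BB → possible child types {B} ✗
  BO → possible child types {O, B} ✓
  OO → possible child types {O, B} ✓

AO, BO, OO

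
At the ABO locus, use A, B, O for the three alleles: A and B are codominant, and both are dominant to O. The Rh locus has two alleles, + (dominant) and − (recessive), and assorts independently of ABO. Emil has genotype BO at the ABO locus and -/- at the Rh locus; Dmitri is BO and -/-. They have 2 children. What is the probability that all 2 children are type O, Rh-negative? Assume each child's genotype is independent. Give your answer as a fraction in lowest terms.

1/16

ABO cross BO × BO → 1/4 O, 3/4 B.
Rh cross -/- × -/- → 1 Rh-; so P(type O, Rh-negative) = 1/4 × 1 = 1/4 per child.
All 2 independent: (1/4)^2 = 1/16.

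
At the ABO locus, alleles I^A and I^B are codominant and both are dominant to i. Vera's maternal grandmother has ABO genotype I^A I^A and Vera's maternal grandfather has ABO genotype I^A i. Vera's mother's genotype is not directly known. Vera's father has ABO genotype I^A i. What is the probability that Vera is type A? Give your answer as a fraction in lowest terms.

7/8

Vera's mother's ABO genotype from I^A I^A × I^A i: 1/2 I^A I^A, 1/2 I^A i.
Crossing each possibility with the father I^A i and summing P(type A): 1/2·1 + 1/2·3/4 = 7/8.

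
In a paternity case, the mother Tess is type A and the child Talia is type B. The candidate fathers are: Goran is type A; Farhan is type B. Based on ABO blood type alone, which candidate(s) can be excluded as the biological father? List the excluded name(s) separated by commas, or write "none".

Goran

A candidate is excluded only if no genotype consistent with his phenotype could produce a type B child with a type A mother.
Goran (type A): no genotype consistent with that phenotype can produce a type-B child with a type-A mother.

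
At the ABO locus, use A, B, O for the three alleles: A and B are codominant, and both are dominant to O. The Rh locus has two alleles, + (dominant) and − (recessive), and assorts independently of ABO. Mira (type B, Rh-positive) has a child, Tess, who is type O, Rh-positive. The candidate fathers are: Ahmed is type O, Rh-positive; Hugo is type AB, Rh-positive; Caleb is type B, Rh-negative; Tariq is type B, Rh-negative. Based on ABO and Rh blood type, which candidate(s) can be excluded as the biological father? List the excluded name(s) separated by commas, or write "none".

A candidate is excluded only if no genotype consistent with his phenotype could produce a type O, Rh-positive child with a type B, Rh-positive mother.
Hugo (type AB, Rh+): no genotype consistent with that phenotype can produce a type-O Rh+ child with a type-B mother.

Hugo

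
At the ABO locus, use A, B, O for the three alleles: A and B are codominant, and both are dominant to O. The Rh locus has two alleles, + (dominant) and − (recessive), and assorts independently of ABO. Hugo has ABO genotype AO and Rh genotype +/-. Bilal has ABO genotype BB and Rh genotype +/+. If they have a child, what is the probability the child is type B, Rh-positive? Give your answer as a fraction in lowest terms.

ABO cross AO × BB → offspring phenotypes: 1/2 B, 1/2 AB.
Rh cross +/- × +/+ → 1 Rh+.
Independent loci: P(type B, Rh-positive) = 1/2 × 1 = 1/2.

1/2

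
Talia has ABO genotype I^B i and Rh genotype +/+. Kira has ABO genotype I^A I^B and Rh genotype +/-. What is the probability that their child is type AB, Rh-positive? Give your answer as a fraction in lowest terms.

ABO cross I^B i × I^A I^B → offspring phenotypes: 1/4 A, 1/2 B, 1/4 AB.
Rh cross +/+ × +/- → 1 Rh+.
Independent loci: P(type AB, Rh-positive) = 1/4 × 1 = 1/4.

1/4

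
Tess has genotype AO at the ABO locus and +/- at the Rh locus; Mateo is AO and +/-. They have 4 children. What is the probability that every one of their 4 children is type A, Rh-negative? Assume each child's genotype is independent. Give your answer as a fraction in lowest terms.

81/65536

ABO cross AO × AO → 1/4 O, 3/4 A.
Rh cross +/- × +/- → 3/4 Rh+, 1/4 Rh-; so P(type A, Rh-negative) = 3/4 × 1/4 = 3/16 per child.
All 4 independent: (3/16)^4 = 81/65536.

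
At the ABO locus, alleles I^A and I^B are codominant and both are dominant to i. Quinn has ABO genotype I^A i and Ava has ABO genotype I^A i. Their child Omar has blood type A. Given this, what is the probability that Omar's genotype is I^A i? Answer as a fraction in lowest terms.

Cross I^A i × I^A i → 1/4 I^A I^A, 1/2 I^A i, 1/4 i i.
Type-A genotypes among offspring: I^A I^A (1/4), I^A i (1/2); total 3/4.
P(I^A i | type A) = (1/2) / (3/4) = 2/3.

2/3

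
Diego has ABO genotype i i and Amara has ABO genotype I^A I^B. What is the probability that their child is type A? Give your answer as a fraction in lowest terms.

1/2

ABO cross i i × I^A I^B → offspring phenotypes: 1/2 A, 1/2 B.
So P(type A) = 1/2.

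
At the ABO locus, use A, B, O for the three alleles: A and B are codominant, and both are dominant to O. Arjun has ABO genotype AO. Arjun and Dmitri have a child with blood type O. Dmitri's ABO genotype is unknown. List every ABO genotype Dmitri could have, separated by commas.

AO, BO, OO

For each candidate genotype of Dmitri, check whether crossing it with AO can produce every observed child phenotype.
  AA → possible child types {A} ✗
  AB → possible child types {A, B, AB} ✗
  AO → possible child types {O, A} ✓
  BB → possible child types {B, AB} ✗
  BO → possible child types {O, A, B, AB} ✓
  OO → possible child types {O, A} ✓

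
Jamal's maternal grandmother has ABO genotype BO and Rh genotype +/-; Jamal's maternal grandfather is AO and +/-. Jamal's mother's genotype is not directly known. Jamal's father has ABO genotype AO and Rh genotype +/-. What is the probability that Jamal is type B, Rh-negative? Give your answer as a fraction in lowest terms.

Jamal's mother's ABO genotype from BO × AO: 1/4 AB, 1/4 AO, 1/4 BO, 1/4 OO.
Crossing each possibility with the father AO and summing P(type B): 1/4·1/4 + 1/4·0 + 1/4·1/4 + 1/4·0 = 1/8.
Similarly for Rh via the mother's Rh distribution: P(Rh-) = 1/4.
Independent loci: 1/8 × 1/4 = 1/32.

1/32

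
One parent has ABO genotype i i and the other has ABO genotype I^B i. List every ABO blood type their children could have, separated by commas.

Gametes from i i × I^B i give offspring ABO genotypes I^B i, i i, i.e. phenotypes O, B.

O, B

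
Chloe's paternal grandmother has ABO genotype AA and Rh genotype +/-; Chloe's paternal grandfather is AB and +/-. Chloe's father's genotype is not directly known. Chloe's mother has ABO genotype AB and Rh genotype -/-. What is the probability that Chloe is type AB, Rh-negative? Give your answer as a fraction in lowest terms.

Chloe's father's ABO genotype from AA × AB: 1/2 AA, 1/2 AB.
Crossing each possibility with the mother AB and summing P(type AB): 1/2·1/2 + 1/2·1/2 = 1/2.
Similarly for Rh via the father's Rh distribution: P(Rh-) = 1/2.
Independent loci: 1/2 × 1/2 = 1/4.

1/4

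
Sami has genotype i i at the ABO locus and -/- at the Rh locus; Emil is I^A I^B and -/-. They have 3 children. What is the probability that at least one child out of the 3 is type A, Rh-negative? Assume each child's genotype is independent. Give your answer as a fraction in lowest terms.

7/8

ABO cross i i × I^A I^B → 1/2 A, 1/2 B.
Rh cross -/- × -/- → 1 Rh-; so P(type A, Rh-negative) = 1/2 × 1 = 1/2 per child.
P(none) = (1/2)^3 = 1/8; P(at least one) = 1 − 1/8 = 7/8.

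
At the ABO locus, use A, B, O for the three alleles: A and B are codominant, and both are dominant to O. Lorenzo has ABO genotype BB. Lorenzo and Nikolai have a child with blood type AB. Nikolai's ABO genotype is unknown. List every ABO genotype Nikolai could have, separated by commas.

For each candidate genotype of Nikolai, check whether crossing it with BB can produce every observed child phenotype.
  AA → possible child types {AB} ✓
  AB → possible child types {B, AB} ✓
  AO → possible child types {B, AB} ✓
  BB → possible child types {B} ✗
  BO → possible child types {B} ✗
  OO → possible child types {B} ✗

AA, AB, AO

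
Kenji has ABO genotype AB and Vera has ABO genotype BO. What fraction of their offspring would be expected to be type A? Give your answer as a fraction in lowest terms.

ABO cross AB × BO → offspring phenotypes: 1/4 A, 1/2 B, 1/4 AB.
So P(type A) = 1/4.

1/4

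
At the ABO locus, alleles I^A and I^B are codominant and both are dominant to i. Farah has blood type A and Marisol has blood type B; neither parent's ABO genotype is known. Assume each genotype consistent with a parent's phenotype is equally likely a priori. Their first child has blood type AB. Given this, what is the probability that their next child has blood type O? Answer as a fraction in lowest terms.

Possible genotypes: Farah ∈ {I^A I^A, I^A i}; Marisol ∈ {I^B I^B, I^B i}.
Weight each parental genotype pair by prior × P(type-AB child):
  I^A I^A × I^B I^B: posterior weight 4/9; P(next child type O) = 0.
  I^A I^A × I^B i: posterior weight 2/9; P(next child type O) = 0.
  I^A i × I^B I^B: posterior weight 2/9; P(next child type O) = 0.
  I^A i × I^B i: posterior weight 1/9; P(next child type O) = 1/4.
Weighted sum = 1/36.

1/36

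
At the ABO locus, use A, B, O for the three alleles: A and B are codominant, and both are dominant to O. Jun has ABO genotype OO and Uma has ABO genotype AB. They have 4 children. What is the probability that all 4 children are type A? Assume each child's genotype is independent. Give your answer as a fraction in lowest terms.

ABO cross OO × AB → 1/2 A, 1/2 B.
So P(type A) = 1/2 per child.
All 4 independent: (1/2)^4 = 1/16.

1/16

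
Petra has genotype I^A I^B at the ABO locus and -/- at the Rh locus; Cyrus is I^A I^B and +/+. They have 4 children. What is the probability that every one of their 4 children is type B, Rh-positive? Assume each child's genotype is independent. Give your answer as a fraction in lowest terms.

ABO cross I^A I^B × I^A I^B → 1/4 A, 1/4 B, 1/2 AB.
Rh cross -/- × +/+ → 1 Rh+; so P(type B, Rh-positive) = 1/4 × 1 = 1/4 per child.
All 4 independent: (1/4)^4 = 1/256.

1/256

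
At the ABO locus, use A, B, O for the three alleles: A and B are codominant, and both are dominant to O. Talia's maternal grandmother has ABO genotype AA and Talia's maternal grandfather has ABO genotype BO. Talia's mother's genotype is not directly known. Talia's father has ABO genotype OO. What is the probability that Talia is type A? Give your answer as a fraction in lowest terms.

Talia's mother's ABO genotype from AA × BO: 1/2 AB, 1/2 AO.
Crossing each possibility with the father OO and summing P(type A): 1/2·1/2 + 1/2·1/2 = 1/2.

1/2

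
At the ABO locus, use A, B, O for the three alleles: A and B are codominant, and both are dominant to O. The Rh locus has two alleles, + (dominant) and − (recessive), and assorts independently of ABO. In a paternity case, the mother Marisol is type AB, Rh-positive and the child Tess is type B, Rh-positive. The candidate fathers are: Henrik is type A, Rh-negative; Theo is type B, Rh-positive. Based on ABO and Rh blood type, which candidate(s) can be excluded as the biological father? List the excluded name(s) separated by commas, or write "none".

none

A candidate is excluded only if no genotype consistent with his phenotype could produce a type B, Rh-positive child with a type AB, Rh-positive mother.
Every candidate has at least one consistent genotype combination, so none can be excluded.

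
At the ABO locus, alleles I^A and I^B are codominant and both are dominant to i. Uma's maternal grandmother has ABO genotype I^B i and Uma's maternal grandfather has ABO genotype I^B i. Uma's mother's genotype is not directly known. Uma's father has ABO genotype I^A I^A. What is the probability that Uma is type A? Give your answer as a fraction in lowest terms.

1/2

Uma's mother's ABO genotype from I^B i × I^B i: 1/4 I^B I^B, 1/2 I^B i, 1/4 i i.
Crossing each possibility with the father I^A I^A and summing P(type A): 1/4·0 + 1/2·1/2 + 1/4·1 = 1/2.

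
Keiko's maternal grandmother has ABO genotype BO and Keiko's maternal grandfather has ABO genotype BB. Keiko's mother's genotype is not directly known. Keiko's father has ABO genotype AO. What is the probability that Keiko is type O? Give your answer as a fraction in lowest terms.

1/8

Keiko's mother's ABO genotype from BO × BB: 1/2 BB, 1/2 BO.
Crossing each possibility with the father AO and summing P(type O): 1/2·0 + 1/2·1/4 = 1/8.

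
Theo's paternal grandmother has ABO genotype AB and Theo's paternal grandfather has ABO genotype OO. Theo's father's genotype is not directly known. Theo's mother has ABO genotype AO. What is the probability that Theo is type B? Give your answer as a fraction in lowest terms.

1/8

Theo's father's ABO genotype from AB × OO: 1/2 AO, 1/2 BO.
Crossing each possibility with the mother AO and summing P(type B): 1/2·0 + 1/2·1/4 = 1/8.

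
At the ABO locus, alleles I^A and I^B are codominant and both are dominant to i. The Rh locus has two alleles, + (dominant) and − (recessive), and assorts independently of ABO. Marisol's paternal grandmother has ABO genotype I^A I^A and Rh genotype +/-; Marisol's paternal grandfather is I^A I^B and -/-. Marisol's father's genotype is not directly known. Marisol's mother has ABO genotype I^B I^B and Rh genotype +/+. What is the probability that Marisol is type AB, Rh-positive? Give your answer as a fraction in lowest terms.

3/4

Marisol's father's ABO genotype from I^A I^A × I^A I^B: 1/2 I^A I^A, 1/2 I^A I^B.
Crossing each possibility with the mother I^B I^B and summing P(type AB): 1/2·1 + 1/2·1/2 = 3/4.
Similarly for Rh via the father's Rh distribution: P(Rh+) = 1.
Independent loci: 3/4 × 1 = 3/4.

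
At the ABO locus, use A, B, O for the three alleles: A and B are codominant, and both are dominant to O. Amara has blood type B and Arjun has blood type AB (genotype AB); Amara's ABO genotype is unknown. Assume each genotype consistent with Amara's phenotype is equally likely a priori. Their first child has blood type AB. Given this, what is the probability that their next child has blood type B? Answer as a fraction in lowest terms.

1/2

Possible genotypes: Amara ∈ {BB, BO}; Arjun ∈ {AB}.
Weight each parental genotype pair by prior × P(type-AB child):
  BB × AB: posterior weight 2/3; P(next child type B) = 1/2.
  BO × AB: posterior weight 1/3; P(next child type B) = 1/2.
Weighted sum = 1/2.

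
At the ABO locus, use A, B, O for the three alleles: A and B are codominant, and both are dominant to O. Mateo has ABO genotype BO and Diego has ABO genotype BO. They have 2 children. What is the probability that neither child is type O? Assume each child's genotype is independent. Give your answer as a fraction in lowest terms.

9/16

ABO cross BO × BO → 1/4 O, 3/4 B.
So P(type O) = 1/4 per child.
P(not type O) = 3/4 for one child; (3/4)^2 = 9/16.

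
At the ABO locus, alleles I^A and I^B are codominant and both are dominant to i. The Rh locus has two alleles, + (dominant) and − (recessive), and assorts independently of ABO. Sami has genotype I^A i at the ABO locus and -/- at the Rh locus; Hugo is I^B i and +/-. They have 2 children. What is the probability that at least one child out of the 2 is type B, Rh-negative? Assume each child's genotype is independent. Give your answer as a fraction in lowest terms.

15/64

ABO cross I^A i × I^B i → 1/4 O, 1/4 A, 1/4 B, 1/4 AB.
Rh cross -/- × +/- → 1/2 Rh+, 1/2 Rh-; so P(type B, Rh-negative) = 1/4 × 1/2 = 1/8 per child.
P(none) = (7/8)^2 = 49/64; P(at least one) = 1 − 49/64 = 15/64.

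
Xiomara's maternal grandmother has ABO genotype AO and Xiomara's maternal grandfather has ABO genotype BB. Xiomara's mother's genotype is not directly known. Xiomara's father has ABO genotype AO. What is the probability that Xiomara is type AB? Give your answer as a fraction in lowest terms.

Xiomara's mother's ABO genotype from AO × BB: 1/2 AB, 1/2 BO.
Crossing each possibility with the father AO and summing P(type AB): 1/2·1/4 + 1/2·1/4 = 1/4.

1/4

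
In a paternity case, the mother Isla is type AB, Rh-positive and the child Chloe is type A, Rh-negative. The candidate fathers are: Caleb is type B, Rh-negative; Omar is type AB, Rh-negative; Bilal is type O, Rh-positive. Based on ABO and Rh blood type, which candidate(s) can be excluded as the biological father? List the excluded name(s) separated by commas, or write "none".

none

A candidate is excluded only if no genotype consistent with his phenotype could produce a type A, Rh-negative child with a type AB, Rh-positive mother.
Every candidate has at least one consistent genotype combination, so none can be excluded.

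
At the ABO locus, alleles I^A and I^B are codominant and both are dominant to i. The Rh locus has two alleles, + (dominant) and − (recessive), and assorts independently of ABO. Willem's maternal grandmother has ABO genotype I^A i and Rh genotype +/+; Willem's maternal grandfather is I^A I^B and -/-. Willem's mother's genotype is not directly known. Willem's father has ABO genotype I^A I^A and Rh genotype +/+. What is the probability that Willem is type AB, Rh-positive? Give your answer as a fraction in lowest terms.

Willem's mother's ABO genotype from I^A i × I^A I^B: 1/4 I^A I^A, 1/4 I^A I^B, 1/4 I^A i, 1/4 I^B i.
Crossing each possibility with the father I^A I^A and summing P(type AB): 1/4·0 + 1/4·1/2 + 1/4·0 + 1/4·1/2 = 1/4.
Similarly for Rh via the mother's Rh distribution: P(Rh+) = 1.
Independent loci: 1/4 × 1 = 1/4.

1/4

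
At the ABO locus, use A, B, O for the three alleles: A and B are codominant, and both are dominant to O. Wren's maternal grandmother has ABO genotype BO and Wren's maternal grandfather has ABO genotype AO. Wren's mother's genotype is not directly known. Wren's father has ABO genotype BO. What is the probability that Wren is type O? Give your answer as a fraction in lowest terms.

1/4

Wren's mother's ABO genotype from BO × AO: 1/4 AB, 1/4 AO, 1/4 BO, 1/4 OO.
Crossing each possibility with the father BO and summing P(type O): 1/4·0 + 1/4·1/4 + 1/4·1/4 + 1/4·1/2 = 1/4.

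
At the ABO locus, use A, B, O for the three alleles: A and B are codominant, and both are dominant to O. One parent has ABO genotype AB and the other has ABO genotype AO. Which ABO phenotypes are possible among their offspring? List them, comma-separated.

A, B, AB

Gametes from AB × AO give offspring ABO genotypes AA, AB, AO, BO, i.e. phenotypes A, B, AB.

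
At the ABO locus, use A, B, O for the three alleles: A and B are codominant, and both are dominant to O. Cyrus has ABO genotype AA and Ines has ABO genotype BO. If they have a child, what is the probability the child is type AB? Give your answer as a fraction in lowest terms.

1/2

ABO cross AA × BO → offspring phenotypes: 1/2 A, 1/2 AB.
So P(type AB) = 1/2.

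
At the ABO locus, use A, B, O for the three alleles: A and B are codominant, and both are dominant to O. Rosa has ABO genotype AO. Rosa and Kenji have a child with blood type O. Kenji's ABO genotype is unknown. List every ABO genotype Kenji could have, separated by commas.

For each candidate genotype of Kenji, check whether crossing it with AO can produce every observed child phenotype.
  AA → possible child types {A} ✗
  AB → possible child types {A, B, AB} ✗
  AO → possible child types {O, A} ✓
  BB → possible child types {B, AB} ✗
  BO → possible child types {O, A, B, AB} ✓
  OO → possible child types {O, A} ✓

AO, BO, OO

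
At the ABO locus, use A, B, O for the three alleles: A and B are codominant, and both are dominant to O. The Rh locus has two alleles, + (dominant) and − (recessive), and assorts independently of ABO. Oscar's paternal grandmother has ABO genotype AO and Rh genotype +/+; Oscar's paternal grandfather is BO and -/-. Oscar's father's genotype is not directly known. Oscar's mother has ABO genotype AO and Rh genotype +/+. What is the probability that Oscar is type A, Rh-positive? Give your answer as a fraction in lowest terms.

1/2

Oscar's father's ABO genotype from AO × BO: 1/4 AB, 1/4 AO, 1/4 BO, 1/4 OO.
Crossing each possibility with the mother AO and summing P(type A): 1/4·1/2 + 1/4·3/4 + 1/4·1/4 + 1/4·1/2 = 1/2.
Similarly for Rh via the father's Rh distribution: P(Rh+) = 1.
Independent loci: 1/2 × 1 = 1/2.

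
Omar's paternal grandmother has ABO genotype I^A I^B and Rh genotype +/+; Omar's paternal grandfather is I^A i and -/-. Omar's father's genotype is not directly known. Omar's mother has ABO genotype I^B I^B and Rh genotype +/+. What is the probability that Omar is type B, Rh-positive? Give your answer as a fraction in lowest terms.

1/2

Omar's father's ABO genotype from I^A I^B × I^A i: 1/4 I^A I^A, 1/4 I^A I^B, 1/4 I^A i, 1/4 I^B i.
Crossing each possibility with the mother I^B I^B and summing P(type B): 1/4·0 + 1/4·1/2 + 1/4·1/2 + 1/4·1 = 1/2.
Similarly for Rh via the father's Rh distribution: P(Rh+) = 1.
Independent loci: 1/2 × 1 = 1/2.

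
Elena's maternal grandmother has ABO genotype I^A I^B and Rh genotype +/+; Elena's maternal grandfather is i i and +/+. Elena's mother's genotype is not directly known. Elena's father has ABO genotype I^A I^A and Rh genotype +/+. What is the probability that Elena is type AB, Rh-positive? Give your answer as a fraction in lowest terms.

1/4

Elena's mother's ABO genotype from I^A I^B × i i: 1/2 I^A i, 1/2 I^B i.
Crossing each possibility with the father I^A I^A and summing P(type AB): 1/2·0 + 1/2·1/2 = 1/4.
Similarly for Rh via the mother's Rh distribution: P(Rh+) = 1.
Independent loci: 1/4 × 1 = 1/4.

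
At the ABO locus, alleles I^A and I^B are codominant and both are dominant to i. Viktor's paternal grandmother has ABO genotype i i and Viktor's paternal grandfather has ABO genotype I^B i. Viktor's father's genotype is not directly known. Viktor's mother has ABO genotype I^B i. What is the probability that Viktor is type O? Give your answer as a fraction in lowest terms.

Viktor's father's ABO genotype from i i × I^B i: 1/2 I^B i, 1/2 i i.
Crossing each possibility with the mother I^B i and summing P(type O): 1/2·1/4 + 1/2·1/2 = 3/8.

3/8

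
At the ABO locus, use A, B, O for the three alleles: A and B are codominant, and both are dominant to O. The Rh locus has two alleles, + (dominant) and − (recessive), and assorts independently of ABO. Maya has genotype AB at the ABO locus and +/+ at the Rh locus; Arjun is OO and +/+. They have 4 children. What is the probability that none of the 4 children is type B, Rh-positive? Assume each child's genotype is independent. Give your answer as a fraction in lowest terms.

1/16

ABO cross AB × OO → 1/2 A, 1/2 B.
Rh cross +/+ × +/+ → 1 Rh+; so P(type B, Rh-positive) = 1/2 × 1 = 1/2 per child.
P(not type B, Rh-positive) = 1/2 for one child; (1/2)^4 = 1/16.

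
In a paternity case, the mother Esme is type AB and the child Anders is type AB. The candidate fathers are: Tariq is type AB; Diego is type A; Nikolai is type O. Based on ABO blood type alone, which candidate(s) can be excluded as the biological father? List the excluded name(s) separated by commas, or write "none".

Nikolai

A candidate is excluded only if no genotype consistent with his phenotype could produce a type AB child with a type AB mother.
Nikolai (type O): no genotype consistent with that phenotype can produce a type-AB child with a type-AB mother.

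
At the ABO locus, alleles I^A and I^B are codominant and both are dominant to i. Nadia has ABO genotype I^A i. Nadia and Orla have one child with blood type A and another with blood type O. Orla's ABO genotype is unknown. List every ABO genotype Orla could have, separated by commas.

For each candidate genotype of Orla, check whether crossing it with I^A i can produce every observed child phenotype.
  I^A I^A → possible child types {A} ✗
  I^A I^B → possible child types {A, B, AB} ✗
  I^A i → possible child types {O, A} ✓
  I^B I^B → possible child types {B, AB} ✗
  I^B i → possible child types {O, A, B, AB} ✓
  i i → possible child types {O, A} ✓

I^A i, I^B i, i i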